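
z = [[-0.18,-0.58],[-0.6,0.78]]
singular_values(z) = [1.06, 0.46]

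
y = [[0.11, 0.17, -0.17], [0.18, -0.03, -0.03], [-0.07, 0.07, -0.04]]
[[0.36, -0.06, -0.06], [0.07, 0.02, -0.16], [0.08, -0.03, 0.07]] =y@ [[0.38, 0.06, -0.65], [0.94, -0.36, 0.78], [-0.95, 0.05, 0.70]]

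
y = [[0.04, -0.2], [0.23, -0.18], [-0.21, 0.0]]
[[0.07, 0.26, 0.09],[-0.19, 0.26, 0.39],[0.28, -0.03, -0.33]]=y@[[-1.31, 0.14, 1.59], [-0.6, -1.27, -0.12]]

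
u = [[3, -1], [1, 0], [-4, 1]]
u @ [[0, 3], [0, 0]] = [[0, 9], [0, 3], [0, -12]]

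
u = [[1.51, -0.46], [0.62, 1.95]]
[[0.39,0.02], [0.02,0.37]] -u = [[-1.12, 0.48],  [-0.6, -1.58]]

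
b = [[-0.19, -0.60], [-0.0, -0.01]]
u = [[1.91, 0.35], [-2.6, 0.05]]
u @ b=[[-0.36, -1.15], [0.49, 1.56]]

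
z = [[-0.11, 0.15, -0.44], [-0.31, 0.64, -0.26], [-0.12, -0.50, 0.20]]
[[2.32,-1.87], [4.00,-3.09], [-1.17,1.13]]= z @ [[-5.36,3.52], [2.38,-2.04], [-3.13,2.68]]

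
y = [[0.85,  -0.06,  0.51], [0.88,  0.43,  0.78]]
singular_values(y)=[1.56, 0.35]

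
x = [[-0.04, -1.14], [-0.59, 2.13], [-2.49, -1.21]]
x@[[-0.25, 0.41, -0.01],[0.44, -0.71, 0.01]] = [[-0.49, 0.79, -0.01], [1.08, -1.75, 0.03], [0.09, -0.16, 0.01]]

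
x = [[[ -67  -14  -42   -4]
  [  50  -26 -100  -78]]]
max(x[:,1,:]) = 50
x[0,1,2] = -100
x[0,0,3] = -4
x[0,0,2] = -42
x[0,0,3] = -4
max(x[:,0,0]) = -67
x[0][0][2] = -42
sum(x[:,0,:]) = -127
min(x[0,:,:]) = -100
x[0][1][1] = -26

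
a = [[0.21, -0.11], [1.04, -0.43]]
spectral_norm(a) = 1.15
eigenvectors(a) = [[(0.29+0.1j),0.29-0.10j], [0.95+0.00j,0.95-0.00j]]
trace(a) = -0.22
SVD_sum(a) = [[0.22, -0.09], [1.04, -0.43]] + [[-0.01, -0.02], [0.0, 0.0]]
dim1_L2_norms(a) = [0.24, 1.13]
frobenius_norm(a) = 1.15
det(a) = 0.02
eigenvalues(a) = [(-0.11+0.11j), (-0.11-0.11j)]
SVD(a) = [[-0.21,-0.98], [-0.98,0.21]] @ diag([1.1498959712645012, 0.020958417632769073]) @ [[-0.92, 0.39], [0.39, 0.92]]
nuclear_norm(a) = 1.17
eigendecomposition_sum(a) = [[(0.1+0.22j),-0.06-0.06j], [0.52+0.52j,(-0.22-0.11j)]] + [[(0.1-0.22j), -0.05+0.06j], [(0.52-0.52j), (-0.21+0.11j)]]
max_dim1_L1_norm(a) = 1.47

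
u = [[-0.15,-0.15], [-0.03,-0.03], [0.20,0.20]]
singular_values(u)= [0.36, 0.0]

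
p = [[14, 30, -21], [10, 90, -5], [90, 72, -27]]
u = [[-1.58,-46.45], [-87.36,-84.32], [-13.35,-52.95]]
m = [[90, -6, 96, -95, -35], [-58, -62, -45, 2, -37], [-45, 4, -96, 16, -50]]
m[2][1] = 4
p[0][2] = -21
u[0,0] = -1.58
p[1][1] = 90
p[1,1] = 90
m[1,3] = 2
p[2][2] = -27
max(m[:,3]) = 16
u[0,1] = -46.45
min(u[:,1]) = -84.32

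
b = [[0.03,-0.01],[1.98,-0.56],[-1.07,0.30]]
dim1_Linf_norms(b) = [0.03, 1.98, 1.07]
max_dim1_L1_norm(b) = 2.54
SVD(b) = [[-0.01, 0.55], [-0.88, 0.39], [0.48, 0.74]] @ diag([2.338780212602031, 0.002667797068874977]) @ [[-0.96, 0.27], [-0.27, -0.96]]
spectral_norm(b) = 2.34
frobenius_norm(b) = 2.34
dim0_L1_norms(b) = [3.08, 0.87]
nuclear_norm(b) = 2.34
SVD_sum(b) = [[0.03, -0.01], [1.98, -0.56], [-1.07, 0.3]] + [[-0.0, -0.00], [-0.0, -0.00], [-0.00, -0.0]]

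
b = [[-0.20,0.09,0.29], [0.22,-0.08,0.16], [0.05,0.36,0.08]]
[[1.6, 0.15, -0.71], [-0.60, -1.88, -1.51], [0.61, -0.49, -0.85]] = b @ [[-3.81, -5.85, -3.69], [1.70, 0.25, -0.79], [2.35, -3.58, -4.74]]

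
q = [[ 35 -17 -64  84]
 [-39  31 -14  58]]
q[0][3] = 84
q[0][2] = -64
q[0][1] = -17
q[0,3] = 84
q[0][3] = 84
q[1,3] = 58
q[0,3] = 84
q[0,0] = 35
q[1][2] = -14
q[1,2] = -14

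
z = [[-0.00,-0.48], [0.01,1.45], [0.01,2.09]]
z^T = [[-0.0, 0.01, 0.01], [-0.48, 1.45, 2.09]]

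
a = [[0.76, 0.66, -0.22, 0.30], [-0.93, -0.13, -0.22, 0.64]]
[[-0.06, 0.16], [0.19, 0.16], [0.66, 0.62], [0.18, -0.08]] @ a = [[-0.19, -0.06, -0.02, 0.08], [-0.0, 0.1, -0.08, 0.16], [-0.07, 0.36, -0.28, 0.59], [0.21, 0.13, -0.02, 0.0]]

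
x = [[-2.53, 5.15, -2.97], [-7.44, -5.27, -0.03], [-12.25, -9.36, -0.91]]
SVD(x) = [[0.06, 1.00, 0.01], [-0.51, 0.04, -0.86], [-0.86, 0.05, 0.51]] @ diag([17.95403691584971, 6.383971110597685, 0.519009906803314]) @ [[0.79, 0.61, 0.03],[-0.53, 0.71, -0.47],[0.31, -0.35, -0.88]]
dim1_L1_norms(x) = [10.65, 12.74, 22.52]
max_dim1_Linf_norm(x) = 12.25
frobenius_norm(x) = 19.06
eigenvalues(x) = [(-6.74+0j), (-0.98+2.8j), (-0.98-2.8j)]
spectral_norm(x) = 17.95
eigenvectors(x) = [[0.08+0.00j, (-0.31-0.05j), -0.31+0.05j], [0.44+0.00j, 0.41-0.18j, (0.41+0.18j)], [(0.89+0j), (0.83+0j), (0.83-0j)]]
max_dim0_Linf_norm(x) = 12.25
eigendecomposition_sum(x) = [[-1.37-0.00j, 0.37-0.00j, (-0.69-0j)], [-7.19-0.00j, (1.94-0j), (-3.65-0j)], [-14.41-0.00j, (3.89-0j), -7.32-0.00j]] + [[(-0.58+1.05j), (2.39+0.92j), -1.14-0.56j], [-0.12-1.72j, -3.61+0.76j, 1.81-0.22j], [1.08-2.98j, -6.62-1.42j, 3.20+0.99j]] + [[-0.58-1.05j, 2.39-0.92j, (-1.14+0.56j)], [-0.12+1.72j, (-3.61-0.76j), (1.81+0.22j)], [(1.08+2.98j), (-6.62+1.42j), 3.20-0.99j]]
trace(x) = -8.71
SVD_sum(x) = [[0.84,0.65,0.04], [-7.18,-5.59,-0.32], [-12.17,-9.48,-0.53]] + [[-3.37, 4.5, -3.0],[-0.12, 0.16, -0.11],[-0.16, 0.21, -0.14]] + [[0.00, -0.00, -0.0], [-0.14, 0.16, 0.39], [0.08, -0.09, -0.23]]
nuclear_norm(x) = 24.86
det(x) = -59.49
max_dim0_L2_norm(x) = 14.55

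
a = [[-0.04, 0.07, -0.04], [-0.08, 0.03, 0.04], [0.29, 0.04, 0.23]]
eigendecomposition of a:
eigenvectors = [[(0.08+0j), 0.44-0.29j, 0.44+0.29j], [(-0.25+0j), (0.35+0.48j), 0.35-0.48j], [-0.97+0.00j, (-0.62+0j), (-0.62-0j)]]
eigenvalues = [(0.21+0j), 0.1j, -0.1j]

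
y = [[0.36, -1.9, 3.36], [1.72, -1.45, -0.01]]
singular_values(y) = [4.01, 2.01]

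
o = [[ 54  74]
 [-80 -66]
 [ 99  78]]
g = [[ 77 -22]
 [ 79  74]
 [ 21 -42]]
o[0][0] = 54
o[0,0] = 54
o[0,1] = 74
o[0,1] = 74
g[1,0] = 79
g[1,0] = 79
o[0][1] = 74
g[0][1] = -22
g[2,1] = -42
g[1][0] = 79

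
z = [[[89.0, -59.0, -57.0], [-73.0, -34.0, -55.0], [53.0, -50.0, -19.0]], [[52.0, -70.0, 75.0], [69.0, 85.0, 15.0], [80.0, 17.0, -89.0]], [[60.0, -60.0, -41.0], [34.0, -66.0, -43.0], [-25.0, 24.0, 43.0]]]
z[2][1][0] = 34.0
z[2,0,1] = -60.0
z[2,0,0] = 60.0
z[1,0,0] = 52.0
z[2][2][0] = -25.0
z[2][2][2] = 43.0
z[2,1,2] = -43.0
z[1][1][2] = 15.0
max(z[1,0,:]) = 75.0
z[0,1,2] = -55.0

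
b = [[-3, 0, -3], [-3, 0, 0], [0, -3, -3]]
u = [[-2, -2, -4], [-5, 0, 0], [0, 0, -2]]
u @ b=[[12, 12, 18], [15, 0, 15], [0, 6, 6]]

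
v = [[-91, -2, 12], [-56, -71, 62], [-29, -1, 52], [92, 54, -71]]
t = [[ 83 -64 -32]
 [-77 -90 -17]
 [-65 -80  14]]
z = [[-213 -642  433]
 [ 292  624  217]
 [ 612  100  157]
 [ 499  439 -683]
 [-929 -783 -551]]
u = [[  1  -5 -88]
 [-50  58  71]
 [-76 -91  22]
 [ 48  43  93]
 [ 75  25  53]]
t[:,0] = [83, -77, -65]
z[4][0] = -929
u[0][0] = 1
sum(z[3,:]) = 255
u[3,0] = 48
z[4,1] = -783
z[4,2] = -551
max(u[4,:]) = 75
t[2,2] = 14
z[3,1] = 439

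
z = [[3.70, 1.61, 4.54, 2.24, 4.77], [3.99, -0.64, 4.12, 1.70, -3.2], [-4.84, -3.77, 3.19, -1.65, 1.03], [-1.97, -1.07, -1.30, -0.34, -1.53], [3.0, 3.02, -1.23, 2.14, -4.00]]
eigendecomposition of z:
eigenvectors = [[(0.23+0.46j), (0.23-0.46j), 0.43-0.03j, (0.43+0.03j), -0.07+0.00j], [-0.12+0.42j, -0.12-0.42j, (-0.76+0j), -0.76-0.00j, (-0.46+0j)], [(-0.64+0j), (-0.64-0j), -0.09-0.13j, -0.09+0.13j, (-0.33+0j)], [(-0.19-0.17j), (-0.19+0.17j), (-0.14+0.01j), (-0.14-0.01j), (0.82+0j)], [(0.21+0.16j), (0.21-0.16j), (-0.16+0.4j), -0.16-0.40j, (0.12+0j)]]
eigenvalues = [(3.39+5.28j), (3.39-5.28j), (-2.79+2.54j), (-2.79-2.54j), (0.71+0j)]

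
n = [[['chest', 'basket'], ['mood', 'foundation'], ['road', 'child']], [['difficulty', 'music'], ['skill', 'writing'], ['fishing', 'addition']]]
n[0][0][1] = 'basket'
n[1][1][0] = 'skill'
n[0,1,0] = 'mood'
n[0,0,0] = 'chest'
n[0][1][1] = 'foundation'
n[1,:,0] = ['difficulty', 'skill', 'fishing']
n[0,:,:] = [['chest', 'basket'], ['mood', 'foundation'], ['road', 'child']]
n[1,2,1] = 'addition'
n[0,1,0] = 'mood'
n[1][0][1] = 'music'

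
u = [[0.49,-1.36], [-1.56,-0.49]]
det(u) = -2.36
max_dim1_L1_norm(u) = 2.05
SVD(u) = [[-0.16, 0.99], [0.99, 0.16]] @ diag([1.640032467190221, 1.4400324671902214]) @ [[-0.99, -0.16], [0.16, -0.99]]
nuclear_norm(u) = 3.08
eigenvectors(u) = [[0.79,0.56],  [-0.61,0.83]]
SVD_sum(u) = [[0.26, 0.04], [-1.60, -0.26]] + [[0.23, -1.40], [0.04, -0.23]]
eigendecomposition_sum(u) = [[1.01, -0.68], [-0.78, 0.52]] + [[-0.52, -0.68], [-0.78, -1.01]]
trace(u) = 0.00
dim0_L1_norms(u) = [2.05, 1.85]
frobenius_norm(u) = 2.18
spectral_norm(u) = 1.64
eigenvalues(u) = [1.54, -1.54]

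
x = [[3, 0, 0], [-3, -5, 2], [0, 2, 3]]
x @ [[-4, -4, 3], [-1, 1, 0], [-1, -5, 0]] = [[-12, -12, 9], [15, -3, -9], [-5, -13, 0]]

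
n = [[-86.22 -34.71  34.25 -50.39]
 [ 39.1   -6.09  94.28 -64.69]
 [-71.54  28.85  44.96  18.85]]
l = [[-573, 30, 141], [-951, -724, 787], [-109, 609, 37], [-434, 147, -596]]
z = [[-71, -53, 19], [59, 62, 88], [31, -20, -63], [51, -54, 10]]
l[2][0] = -109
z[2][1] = -20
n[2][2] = 44.96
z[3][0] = 51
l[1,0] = -951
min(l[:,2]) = -596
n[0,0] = -86.22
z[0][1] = -53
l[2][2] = 37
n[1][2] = 94.28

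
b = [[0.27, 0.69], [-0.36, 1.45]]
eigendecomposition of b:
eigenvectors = [[-0.93,-0.61], [-0.37,-0.8]]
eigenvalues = [0.54, 1.18]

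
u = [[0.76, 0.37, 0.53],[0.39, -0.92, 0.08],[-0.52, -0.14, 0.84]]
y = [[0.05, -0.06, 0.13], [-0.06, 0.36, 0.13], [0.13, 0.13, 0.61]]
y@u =[[-0.05, 0.06, 0.13], [0.03, -0.37, 0.11], [-0.17, -0.16, 0.59]]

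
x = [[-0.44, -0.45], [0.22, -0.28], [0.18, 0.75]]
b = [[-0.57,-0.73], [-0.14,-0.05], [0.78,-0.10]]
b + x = [[-1.01, -1.18], [0.08, -0.33], [0.96, 0.65]]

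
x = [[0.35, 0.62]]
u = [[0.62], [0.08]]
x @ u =[[0.27]]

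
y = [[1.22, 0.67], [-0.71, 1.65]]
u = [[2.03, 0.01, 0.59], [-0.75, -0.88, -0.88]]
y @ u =[[1.97, -0.58, 0.13],  [-2.68, -1.46, -1.87]]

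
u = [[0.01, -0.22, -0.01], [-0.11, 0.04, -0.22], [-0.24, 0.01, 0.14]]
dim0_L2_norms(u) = [0.26, 0.22, 0.26]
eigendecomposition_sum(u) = [[(-0.1-0j), (-0.08+0j), -0.05+0.00j], [-0.10-0.00j, (-0.08+0j), -0.05+0.00j], [(-0.06-0j), (-0.05+0j), -0.03+0.00j]] + [[0.05+0.05j, -0.07+0.00j, 0.02-0.08j], [-0.01-0.09j, (0.06+0.05j), -0.08+0.05j], [-0.09+0.04j, (0.03-0.09j), 0.09+0.07j]] + [[0.05-0.05j, (-0.07-0j), (0.02+0.08j)],  [(-0.01+0.09j), (0.06-0.05j), -0.08-0.05j],  [-0.09-0.04j, 0.03+0.09j, 0.09-0.07j]]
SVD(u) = [[-0.15, 0.44, 0.89], [-0.16, -0.9, 0.41], [0.97, -0.08, 0.21]] @ diag([0.2808929429440551, 0.2559189843519656, 0.20881721205994055]) @ [[-0.77, 0.13, 0.62], [0.48, -0.52, 0.71], [-0.41, -0.84, -0.34]]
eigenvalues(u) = [(-0.21+0j), (0.2+0.17j), (0.2-0.17j)]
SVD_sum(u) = [[0.03, -0.01, -0.03], [0.04, -0.01, -0.03], [-0.21, 0.04, 0.17]] + [[0.05, -0.06, 0.08], [-0.11, 0.12, -0.16], [-0.01, 0.01, -0.01]] + [[-0.08, -0.16, -0.06], [-0.04, -0.07, -0.03], [-0.02, -0.04, -0.01]]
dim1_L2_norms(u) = [0.22, 0.25, 0.28]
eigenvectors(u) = [[-0.64+0.00j, (0.18+0.45j), (0.18-0.45j)], [(-0.64+0j), (0.22-0.53j), (0.22+0.53j)], [-0.42+0.00j, -0.66+0.00j, -0.66-0.00j]]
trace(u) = 0.19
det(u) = -0.02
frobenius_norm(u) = 0.43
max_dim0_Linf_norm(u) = 0.24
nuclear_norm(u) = 0.75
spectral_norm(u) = 0.28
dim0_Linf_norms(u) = [0.24, 0.22, 0.22]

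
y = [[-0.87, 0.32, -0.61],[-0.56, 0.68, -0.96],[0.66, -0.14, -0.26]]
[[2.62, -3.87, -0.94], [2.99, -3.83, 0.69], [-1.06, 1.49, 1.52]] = y @ [[-1.72, 2.90, 2.32], [1.45, -0.54, 1.69], [-1.08, 1.92, -0.88]]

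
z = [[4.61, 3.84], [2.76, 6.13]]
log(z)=[[1.27, 0.84], [0.6, 1.6]]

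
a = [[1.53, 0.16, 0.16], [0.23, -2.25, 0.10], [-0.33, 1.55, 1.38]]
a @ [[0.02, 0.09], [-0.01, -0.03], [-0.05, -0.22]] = [[0.02, 0.1], [0.02, 0.07], [-0.09, -0.38]]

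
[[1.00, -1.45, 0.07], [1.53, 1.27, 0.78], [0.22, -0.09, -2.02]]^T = [[1.0, 1.53, 0.22],  [-1.45, 1.27, -0.09],  [0.07, 0.78, -2.02]]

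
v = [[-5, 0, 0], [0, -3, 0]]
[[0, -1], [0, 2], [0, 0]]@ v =[[0, 3, 0], [0, -6, 0], [0, 0, 0]]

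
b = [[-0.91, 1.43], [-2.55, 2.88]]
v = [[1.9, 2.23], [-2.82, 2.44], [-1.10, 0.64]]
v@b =[[-7.42,9.14], [-3.66,2.99], [-0.63,0.27]]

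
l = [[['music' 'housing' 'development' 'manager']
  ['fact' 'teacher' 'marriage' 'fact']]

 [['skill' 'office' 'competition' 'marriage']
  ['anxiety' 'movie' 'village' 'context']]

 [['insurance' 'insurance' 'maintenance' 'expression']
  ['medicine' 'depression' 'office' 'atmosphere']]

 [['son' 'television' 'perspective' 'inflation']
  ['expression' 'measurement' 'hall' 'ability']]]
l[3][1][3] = 'ability'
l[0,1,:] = ['fact', 'teacher', 'marriage', 'fact']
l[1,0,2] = 'competition'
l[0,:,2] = ['development', 'marriage']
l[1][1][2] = 'village'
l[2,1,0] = 'medicine'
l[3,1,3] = 'ability'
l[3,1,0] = 'expression'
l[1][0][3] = 'marriage'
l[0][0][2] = 'development'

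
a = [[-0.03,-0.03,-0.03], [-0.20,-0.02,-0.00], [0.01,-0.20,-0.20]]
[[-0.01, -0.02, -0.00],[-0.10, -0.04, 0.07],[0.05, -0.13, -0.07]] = a @ [[0.5,0.12,-0.33], [0.12,0.68,-0.02], [-0.33,-0.02,0.36]]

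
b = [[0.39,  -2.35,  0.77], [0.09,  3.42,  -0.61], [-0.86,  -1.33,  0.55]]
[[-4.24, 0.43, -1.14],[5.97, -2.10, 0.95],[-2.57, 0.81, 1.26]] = b@[[0.10,-0.73,-1.68], [1.65,-0.94,0.46], [-0.52,-1.94,0.77]]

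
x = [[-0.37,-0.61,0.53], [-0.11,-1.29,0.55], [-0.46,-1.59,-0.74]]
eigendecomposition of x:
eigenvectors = [[-0.95+0.00j, (0.02-0.36j), (0.02+0.36j)], [0.23+0.00j, (0.15-0.41j), 0.15+0.41j], [(0.2+0j), (0.82+0j), 0.82-0.00j]]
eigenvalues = [(-0.34+0j), (-1.03+1j), (-1.03-1j)]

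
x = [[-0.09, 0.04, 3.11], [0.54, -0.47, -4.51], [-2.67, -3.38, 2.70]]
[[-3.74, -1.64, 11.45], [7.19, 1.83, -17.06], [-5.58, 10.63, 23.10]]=x @ [[2.84, -2.78, -2.84], [-1.47, -1.42, -1.7], [-1.1, -0.59, 3.62]]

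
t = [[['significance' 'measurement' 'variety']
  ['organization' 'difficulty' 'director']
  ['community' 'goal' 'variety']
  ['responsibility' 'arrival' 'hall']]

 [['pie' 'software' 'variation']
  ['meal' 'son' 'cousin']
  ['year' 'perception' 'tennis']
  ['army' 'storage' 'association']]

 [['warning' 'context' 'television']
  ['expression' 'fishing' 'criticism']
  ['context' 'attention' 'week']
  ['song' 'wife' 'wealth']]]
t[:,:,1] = [['measurement', 'difficulty', 'goal', 'arrival'], ['software', 'son', 'perception', 'storage'], ['context', 'fishing', 'attention', 'wife']]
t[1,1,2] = 'cousin'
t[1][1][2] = 'cousin'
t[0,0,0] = 'significance'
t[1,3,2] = 'association'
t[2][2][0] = 'context'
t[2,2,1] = 'attention'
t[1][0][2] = 'variation'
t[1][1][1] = 'son'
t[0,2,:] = ['community', 'goal', 'variety']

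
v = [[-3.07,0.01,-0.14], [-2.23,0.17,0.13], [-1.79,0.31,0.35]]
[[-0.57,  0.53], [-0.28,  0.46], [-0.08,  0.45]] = v @[[0.19, -0.18], [0.87, 0.24], [-0.03, 0.16]]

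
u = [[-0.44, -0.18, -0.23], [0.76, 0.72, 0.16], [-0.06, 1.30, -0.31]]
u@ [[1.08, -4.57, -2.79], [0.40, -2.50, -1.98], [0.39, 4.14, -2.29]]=[[-0.64, 1.51, 2.11],[1.17, -4.61, -3.91],[0.33, -4.26, -1.70]]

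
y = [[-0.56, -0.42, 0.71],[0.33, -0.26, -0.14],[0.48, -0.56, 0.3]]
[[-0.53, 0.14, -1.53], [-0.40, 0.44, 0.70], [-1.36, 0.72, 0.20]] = y @ [[-1.21, 0.31, 0.84], [0.70, -1.16, -0.63], [-1.28, -0.25, -1.87]]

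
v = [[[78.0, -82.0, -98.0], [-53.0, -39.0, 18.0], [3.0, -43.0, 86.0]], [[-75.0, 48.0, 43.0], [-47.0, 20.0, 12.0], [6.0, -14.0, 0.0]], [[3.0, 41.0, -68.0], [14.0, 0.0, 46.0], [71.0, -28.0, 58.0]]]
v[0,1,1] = -39.0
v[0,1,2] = 18.0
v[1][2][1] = -14.0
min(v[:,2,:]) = -43.0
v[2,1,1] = 0.0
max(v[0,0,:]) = 78.0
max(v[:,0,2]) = 43.0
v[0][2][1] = -43.0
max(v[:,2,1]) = -14.0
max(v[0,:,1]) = -39.0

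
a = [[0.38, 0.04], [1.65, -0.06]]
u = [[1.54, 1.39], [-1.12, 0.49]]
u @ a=[[2.88,-0.02], [0.38,-0.07]]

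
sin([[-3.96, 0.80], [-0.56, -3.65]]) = [[0.88,  -0.68], [0.47,  0.62]]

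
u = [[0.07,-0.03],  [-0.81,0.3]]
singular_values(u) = [0.87, 0.0]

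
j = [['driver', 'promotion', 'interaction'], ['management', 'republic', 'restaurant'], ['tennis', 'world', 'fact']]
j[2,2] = 'fact'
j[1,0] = 'management'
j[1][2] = 'restaurant'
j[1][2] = 'restaurant'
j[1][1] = 'republic'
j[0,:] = ['driver', 'promotion', 'interaction']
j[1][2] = 'restaurant'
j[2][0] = 'tennis'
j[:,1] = ['promotion', 'republic', 'world']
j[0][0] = 'driver'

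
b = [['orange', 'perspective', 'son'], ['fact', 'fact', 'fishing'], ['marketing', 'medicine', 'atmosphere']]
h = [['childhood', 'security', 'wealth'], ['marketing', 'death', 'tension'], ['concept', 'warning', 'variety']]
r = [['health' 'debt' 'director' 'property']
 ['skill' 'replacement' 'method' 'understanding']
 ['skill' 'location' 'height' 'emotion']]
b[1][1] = 'fact'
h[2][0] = 'concept'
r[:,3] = ['property', 'understanding', 'emotion']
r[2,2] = 'height'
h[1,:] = ['marketing', 'death', 'tension']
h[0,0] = 'childhood'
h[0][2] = 'wealth'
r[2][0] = 'skill'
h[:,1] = ['security', 'death', 'warning']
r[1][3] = 'understanding'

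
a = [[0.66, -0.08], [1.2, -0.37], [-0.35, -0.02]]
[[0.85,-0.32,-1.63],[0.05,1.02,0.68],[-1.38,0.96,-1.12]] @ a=[[0.75, 0.08],[1.02, -0.4],[0.63, -0.22]]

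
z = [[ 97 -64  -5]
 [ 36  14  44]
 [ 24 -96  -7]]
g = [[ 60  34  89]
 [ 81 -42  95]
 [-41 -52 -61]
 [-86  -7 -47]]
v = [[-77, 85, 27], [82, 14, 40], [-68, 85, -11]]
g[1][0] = 81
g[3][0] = -86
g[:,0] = [60, 81, -41, -86]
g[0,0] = 60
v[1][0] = 82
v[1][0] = 82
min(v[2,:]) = -68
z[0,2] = -5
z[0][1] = -64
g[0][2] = 89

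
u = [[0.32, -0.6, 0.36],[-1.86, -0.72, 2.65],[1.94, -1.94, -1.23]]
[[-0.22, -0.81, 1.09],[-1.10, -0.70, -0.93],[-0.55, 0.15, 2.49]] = u @[[0.49,-2.02,2.27], [0.70,-0.88,0.17], [0.12,-1.92,1.29]]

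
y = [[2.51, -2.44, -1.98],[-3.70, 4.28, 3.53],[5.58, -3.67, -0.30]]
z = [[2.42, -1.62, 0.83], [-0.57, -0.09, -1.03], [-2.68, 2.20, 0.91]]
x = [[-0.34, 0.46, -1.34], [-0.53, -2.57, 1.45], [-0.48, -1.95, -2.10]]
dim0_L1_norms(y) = [11.79, 10.39, 5.81]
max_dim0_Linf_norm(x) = 2.57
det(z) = -1.27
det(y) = 4.34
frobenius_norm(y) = 10.26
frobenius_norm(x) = 4.42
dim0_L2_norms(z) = [3.66, 2.73, 1.61]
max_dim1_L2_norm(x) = 3.0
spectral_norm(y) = 9.88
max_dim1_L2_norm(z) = 3.58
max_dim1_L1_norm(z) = 5.79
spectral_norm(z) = 4.54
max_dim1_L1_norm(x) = 4.55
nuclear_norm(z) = 6.37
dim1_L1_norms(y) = [6.93, 11.51, 9.55]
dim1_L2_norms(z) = [3.03, 1.18, 3.58]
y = x @ z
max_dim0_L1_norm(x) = 4.98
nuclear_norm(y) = 12.82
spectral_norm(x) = 3.33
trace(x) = -5.01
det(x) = -3.36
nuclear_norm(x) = 6.57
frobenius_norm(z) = 4.84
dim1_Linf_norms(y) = [2.51, 4.28, 5.58]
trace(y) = 6.49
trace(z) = 3.24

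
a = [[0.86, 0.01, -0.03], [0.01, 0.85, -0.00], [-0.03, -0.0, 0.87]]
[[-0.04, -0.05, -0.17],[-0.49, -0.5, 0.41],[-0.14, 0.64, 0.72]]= a @ [[-0.04, -0.03, -0.18], [-0.58, -0.59, 0.48], [-0.16, 0.73, 0.82]]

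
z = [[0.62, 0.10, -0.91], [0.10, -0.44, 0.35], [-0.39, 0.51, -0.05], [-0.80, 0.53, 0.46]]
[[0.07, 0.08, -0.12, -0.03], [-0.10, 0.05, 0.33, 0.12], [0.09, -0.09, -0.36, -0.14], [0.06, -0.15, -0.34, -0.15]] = z@[[0.08, 0.32, 0.12, 0.09], [0.24, 0.08, -0.6, -0.20], [0.00, 0.14, 0.15, 0.07]]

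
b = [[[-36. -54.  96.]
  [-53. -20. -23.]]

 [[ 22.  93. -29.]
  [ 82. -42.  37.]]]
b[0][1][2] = -23.0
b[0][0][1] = -54.0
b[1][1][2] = 37.0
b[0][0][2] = 96.0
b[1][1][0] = 82.0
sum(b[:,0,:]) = 92.0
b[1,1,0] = 82.0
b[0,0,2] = 96.0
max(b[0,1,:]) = -20.0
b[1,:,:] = [[22.0, 93.0, -29.0], [82.0, -42.0, 37.0]]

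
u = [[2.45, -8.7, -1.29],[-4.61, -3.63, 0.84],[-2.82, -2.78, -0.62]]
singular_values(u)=[9.89, 6.0, 0.9]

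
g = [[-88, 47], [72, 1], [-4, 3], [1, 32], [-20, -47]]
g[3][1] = 32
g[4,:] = [-20, -47]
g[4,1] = -47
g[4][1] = -47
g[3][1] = 32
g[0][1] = 47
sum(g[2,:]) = -1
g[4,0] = -20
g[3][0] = 1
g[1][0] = 72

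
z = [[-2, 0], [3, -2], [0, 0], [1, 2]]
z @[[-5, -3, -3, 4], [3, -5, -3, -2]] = [[10, 6, 6, -8], [-21, 1, -3, 16], [0, 0, 0, 0], [1, -13, -9, 0]]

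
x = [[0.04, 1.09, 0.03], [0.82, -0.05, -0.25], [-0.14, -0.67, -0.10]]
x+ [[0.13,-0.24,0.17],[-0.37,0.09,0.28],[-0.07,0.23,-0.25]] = [[0.17, 0.85, 0.2], [0.45, 0.04, 0.03], [-0.21, -0.44, -0.35]]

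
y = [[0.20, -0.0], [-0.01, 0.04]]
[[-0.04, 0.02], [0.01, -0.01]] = y@ [[-0.22, 0.09], [0.18, -0.17]]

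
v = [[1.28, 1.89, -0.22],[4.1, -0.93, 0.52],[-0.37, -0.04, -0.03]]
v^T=[[1.28, 4.10, -0.37], [1.89, -0.93, -0.04], [-0.22, 0.52, -0.03]]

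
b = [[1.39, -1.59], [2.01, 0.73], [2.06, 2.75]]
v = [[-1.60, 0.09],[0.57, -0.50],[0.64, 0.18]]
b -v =[[2.99, -1.68],[1.44, 1.23],[1.42, 2.57]]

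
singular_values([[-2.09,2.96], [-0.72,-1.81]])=[3.81, 1.55]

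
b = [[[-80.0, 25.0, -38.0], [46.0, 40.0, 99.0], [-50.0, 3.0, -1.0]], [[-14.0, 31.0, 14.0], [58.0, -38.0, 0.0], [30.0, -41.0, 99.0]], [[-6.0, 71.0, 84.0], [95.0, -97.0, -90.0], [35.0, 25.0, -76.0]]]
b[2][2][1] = 25.0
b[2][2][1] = 25.0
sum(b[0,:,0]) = -84.0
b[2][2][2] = -76.0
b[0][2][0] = -50.0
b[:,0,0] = [-80.0, -14.0, -6.0]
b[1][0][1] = 31.0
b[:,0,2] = [-38.0, 14.0, 84.0]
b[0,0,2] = -38.0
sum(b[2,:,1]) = -1.0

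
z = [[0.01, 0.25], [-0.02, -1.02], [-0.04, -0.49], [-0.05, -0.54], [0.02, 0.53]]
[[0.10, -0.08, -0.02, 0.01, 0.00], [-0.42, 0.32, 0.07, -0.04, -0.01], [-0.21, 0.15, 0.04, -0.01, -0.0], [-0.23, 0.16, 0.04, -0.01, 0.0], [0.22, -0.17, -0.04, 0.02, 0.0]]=z @ [[0.19,0.18,-0.11,-0.44,-0.11], [0.41,-0.32,-0.07,0.05,0.01]]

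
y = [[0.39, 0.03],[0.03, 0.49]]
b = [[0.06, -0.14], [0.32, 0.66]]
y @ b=[[0.03,-0.03], [0.16,0.32]]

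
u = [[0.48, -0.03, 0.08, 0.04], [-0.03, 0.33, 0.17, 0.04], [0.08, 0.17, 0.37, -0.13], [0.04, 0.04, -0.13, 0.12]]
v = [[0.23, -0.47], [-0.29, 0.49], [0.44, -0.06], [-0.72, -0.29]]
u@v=[[0.13,-0.26],[-0.06,0.15],[0.23,0.06],[-0.15,-0.03]]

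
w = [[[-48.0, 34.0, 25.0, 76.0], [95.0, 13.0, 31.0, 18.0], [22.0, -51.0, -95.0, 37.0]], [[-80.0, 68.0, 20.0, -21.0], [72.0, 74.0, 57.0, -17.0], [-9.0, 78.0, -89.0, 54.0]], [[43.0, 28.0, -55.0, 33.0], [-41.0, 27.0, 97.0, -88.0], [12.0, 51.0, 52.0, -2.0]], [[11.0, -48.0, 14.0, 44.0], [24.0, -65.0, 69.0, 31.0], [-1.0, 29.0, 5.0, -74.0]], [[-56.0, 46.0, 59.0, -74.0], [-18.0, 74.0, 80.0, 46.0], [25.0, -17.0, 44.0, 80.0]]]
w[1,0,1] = 68.0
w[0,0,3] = 76.0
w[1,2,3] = 54.0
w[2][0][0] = 43.0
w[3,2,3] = -74.0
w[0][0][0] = -48.0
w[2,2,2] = 52.0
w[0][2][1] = -51.0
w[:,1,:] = [[95.0, 13.0, 31.0, 18.0], [72.0, 74.0, 57.0, -17.0], [-41.0, 27.0, 97.0, -88.0], [24.0, -65.0, 69.0, 31.0], [-18.0, 74.0, 80.0, 46.0]]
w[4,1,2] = 80.0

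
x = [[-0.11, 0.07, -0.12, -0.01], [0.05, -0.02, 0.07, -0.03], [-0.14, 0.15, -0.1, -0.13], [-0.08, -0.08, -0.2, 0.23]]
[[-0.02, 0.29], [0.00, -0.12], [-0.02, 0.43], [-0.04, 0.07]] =x @ [[-0.75, -0.97], [0.78, 1.37], [1.21, -0.69], [0.9, -0.17]]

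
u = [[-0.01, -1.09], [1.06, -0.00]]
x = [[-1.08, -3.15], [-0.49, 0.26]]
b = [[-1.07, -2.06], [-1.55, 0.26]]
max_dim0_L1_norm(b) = 2.62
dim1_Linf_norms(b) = [2.06, 1.55]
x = u + b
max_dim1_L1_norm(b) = 3.13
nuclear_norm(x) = 3.88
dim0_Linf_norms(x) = [1.08, 3.15]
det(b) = -3.47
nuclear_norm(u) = 2.15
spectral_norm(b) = 2.40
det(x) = -1.82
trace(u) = -0.01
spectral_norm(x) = 3.33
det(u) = 1.16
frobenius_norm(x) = 3.38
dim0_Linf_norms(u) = [1.06, 1.09]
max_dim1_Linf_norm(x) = 3.15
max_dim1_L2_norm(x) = 3.33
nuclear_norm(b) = 3.85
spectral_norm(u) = 1.09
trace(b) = -0.81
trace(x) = -0.82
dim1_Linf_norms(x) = [3.15, 0.49]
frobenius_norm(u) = 1.52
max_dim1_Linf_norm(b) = 2.06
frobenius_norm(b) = 2.80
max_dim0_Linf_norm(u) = 1.09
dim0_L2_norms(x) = [1.19, 3.16]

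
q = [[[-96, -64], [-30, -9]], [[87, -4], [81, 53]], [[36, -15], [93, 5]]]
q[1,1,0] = 81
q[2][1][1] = 5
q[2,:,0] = [36, 93]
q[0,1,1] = -9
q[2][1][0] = 93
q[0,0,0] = -96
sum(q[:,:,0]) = 171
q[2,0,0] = 36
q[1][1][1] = 53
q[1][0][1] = -4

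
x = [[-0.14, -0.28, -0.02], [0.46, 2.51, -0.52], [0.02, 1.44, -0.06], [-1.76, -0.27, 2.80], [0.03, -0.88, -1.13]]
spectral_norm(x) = 3.64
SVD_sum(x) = [[-0.08, -0.07, 0.13], [0.80, 0.72, -1.30], [0.32, 0.28, -0.51], [-1.48, -1.32, 2.39], [0.24, 0.22, -0.39]] + [[0.03, -0.22, -0.10], [-0.26, 1.78, 0.83], [-0.16, 1.14, 0.53], [-0.15, 1.04, 0.48], [0.16, -1.14, -0.53]] + [[-0.09, 0.01, -0.05], [-0.09, 0.01, -0.05], [-0.13, 0.02, -0.07], [-0.13, 0.02, -0.07], [-0.38, 0.04, -0.21]]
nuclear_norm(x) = 7.06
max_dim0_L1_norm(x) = 5.38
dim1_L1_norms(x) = [0.44, 3.49, 1.52, 4.83, 2.04]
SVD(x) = [[-0.05,-0.08,-0.21], [0.46,0.68,-0.20], [0.18,0.43,-0.31], [-0.85,0.40,-0.30], [0.14,-0.43,-0.86]] @ diag([3.6386520822586568, 2.9199929010684373, 0.5046310354949113]) @ [[0.48, 0.43, -0.77], [-0.13, 0.9, 0.42], [0.87, -0.1, 0.48]]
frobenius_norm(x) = 4.69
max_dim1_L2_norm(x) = 3.32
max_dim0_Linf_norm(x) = 2.8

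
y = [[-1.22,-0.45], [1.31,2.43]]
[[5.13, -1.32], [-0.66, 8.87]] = y @[[-5.12, -0.33],[2.49, 3.83]]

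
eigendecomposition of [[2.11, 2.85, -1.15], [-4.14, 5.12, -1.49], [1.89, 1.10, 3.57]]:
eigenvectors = [[(0.32-0.47j), 0.32+0.47j, -0.23+0.00j], [0.69+0.00j, (0.69-0j), 0.27+0.00j], [-0.23-0.38j, (-0.23+0.38j), 0.94+0.00j]]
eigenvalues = [(3.68+3.66j), (3.68-3.66j), (3.43+0j)]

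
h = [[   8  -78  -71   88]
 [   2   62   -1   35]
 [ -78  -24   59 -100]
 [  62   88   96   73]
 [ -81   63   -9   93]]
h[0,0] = 8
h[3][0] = 62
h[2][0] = -78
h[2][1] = -24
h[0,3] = 88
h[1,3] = 35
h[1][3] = 35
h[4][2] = -9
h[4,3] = 93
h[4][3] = 93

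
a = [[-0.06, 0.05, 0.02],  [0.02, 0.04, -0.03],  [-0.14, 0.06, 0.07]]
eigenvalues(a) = [-0.0, -0.0, 0.05]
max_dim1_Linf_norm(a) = 0.14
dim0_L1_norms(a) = [0.22, 0.15, 0.12]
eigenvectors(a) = [[-0.54, -0.53, 0.37], [-0.29, -0.32, 0.91], [-0.79, -0.78, -0.17]]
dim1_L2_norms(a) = [0.08, 0.05, 0.17]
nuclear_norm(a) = 0.24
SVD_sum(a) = [[-0.06, 0.03, 0.03], [0.01, -0.01, -0.01], [-0.14, 0.07, 0.07]] + [[0.0, 0.02, -0.01],[0.01, 0.05, -0.02],[-0.0, -0.01, 0.0]] + [[0.00, 0.0, 0.00], [-0.0, -0.00, -0.00], [-0.0, -0.00, -0.0]]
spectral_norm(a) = 0.18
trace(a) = 0.05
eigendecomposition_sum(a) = [[-0.09, 0.04, 0.04], [-0.05, 0.02, 0.02], [-0.13, 0.06, 0.06]] + [[0.0, -0.00, -0.0], [0.0, -0.00, -0.00], [0.00, -0.0, -0.00]] + [[0.03, 0.01, -0.02],[0.07, 0.02, -0.05],[-0.01, -0.0, 0.01]]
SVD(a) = [[-0.42, -0.40, -0.82], [0.07, -0.91, 0.41], [-0.91, 0.11, 0.41]] @ diag([0.18493242008906932, 0.05744562646538028, 2.4834667578799874e-18]) @ [[0.83, -0.39, -0.4], [-0.18, -0.86, 0.48], [-0.53, -0.32, -0.78]]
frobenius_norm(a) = 0.19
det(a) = 0.00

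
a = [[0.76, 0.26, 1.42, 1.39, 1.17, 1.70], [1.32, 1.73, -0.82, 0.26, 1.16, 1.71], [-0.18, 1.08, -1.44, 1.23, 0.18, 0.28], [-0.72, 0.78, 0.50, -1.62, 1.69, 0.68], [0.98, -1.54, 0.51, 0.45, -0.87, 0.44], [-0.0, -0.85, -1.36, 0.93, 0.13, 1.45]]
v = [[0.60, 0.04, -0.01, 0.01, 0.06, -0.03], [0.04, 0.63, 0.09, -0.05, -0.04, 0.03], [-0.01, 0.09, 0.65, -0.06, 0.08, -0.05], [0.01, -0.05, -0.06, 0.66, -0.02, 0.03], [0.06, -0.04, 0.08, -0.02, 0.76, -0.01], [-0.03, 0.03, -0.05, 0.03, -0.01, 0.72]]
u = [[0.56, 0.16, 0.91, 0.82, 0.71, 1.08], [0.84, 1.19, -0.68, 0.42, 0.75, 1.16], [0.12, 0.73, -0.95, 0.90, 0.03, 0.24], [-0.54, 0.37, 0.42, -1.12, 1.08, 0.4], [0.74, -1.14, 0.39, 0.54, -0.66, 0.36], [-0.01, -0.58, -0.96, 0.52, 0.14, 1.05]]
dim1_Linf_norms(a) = [1.7, 1.73, 1.44, 1.69, 1.54, 1.45]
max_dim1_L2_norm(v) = 0.77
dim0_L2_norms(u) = [1.37, 1.94, 1.86, 1.86, 1.64, 1.99]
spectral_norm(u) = 2.82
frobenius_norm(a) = 6.41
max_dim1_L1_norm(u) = 5.04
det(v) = 0.08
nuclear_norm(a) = 13.43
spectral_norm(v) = 0.85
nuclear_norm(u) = 9.05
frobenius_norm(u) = 4.38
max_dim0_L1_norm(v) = 0.97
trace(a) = 0.01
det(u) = 0.08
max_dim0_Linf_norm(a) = 1.73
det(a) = 1.33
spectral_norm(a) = 4.13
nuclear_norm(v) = 4.02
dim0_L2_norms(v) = [0.61, 0.64, 0.67, 0.67, 0.77, 0.72]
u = v @ a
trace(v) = 4.02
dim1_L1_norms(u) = [4.24, 5.04, 2.97, 3.93, 3.83, 3.26]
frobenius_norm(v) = 1.67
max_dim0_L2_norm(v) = 0.77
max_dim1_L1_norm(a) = 7.0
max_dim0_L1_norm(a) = 6.26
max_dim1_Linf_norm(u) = 1.19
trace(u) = 0.07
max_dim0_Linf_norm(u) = 1.19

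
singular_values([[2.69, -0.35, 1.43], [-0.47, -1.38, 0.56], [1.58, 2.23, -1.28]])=[3.49, 2.95, 0.28]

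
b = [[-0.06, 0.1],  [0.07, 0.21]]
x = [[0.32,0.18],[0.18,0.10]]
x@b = [[-0.01, 0.07], [-0.0, 0.04]]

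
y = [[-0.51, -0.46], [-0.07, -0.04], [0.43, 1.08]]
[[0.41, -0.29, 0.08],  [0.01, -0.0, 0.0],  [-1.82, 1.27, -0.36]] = y @ [[1.11, -0.78, 0.22], [-2.13, 1.49, -0.42]]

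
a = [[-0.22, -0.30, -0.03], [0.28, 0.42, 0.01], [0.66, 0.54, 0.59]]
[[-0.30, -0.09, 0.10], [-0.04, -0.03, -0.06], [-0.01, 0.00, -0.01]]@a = [[0.11, 0.11, 0.07], [-0.04, -0.03, -0.03], [-0.00, -0.00, -0.01]]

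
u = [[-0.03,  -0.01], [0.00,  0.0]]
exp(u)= [[0.97, -0.01],[0.0, 1.00]]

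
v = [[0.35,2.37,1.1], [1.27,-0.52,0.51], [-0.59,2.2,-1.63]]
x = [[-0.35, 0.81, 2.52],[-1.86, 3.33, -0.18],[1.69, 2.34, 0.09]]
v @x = [[-2.67,10.75,0.55], [1.38,0.49,3.34], [-6.64,3.03,-2.03]]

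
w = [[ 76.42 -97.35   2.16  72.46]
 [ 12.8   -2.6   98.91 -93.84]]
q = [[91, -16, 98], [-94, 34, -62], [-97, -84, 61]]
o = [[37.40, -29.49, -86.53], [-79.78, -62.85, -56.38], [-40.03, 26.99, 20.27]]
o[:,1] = [-29.49, -62.85, 26.99]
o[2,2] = 20.27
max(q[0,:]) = 98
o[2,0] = -40.03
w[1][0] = 12.8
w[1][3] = -93.84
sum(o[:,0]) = -82.41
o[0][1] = -29.49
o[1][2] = -56.38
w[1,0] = 12.8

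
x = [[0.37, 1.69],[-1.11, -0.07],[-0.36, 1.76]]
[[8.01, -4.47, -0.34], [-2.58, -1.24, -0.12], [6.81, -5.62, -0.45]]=x@[[2.05, 1.3, 0.12], [4.29, -2.93, -0.23]]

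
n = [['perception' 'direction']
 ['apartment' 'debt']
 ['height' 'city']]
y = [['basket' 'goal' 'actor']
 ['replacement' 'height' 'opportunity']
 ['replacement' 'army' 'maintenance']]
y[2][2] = 'maintenance'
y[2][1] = 'army'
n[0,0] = 'perception'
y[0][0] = 'basket'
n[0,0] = 'perception'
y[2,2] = 'maintenance'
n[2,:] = ['height', 'city']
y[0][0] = 'basket'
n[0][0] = 'perception'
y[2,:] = ['replacement', 'army', 'maintenance']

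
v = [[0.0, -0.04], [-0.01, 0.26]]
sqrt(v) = [[0.00+0.04j, (-0.08+0.01j)], [(-0.02+0j), (0.51+0j)]]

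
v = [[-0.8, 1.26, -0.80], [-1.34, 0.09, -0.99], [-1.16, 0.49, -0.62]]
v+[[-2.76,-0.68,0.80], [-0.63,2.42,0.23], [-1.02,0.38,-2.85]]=[[-3.56, 0.58, 0.00], [-1.97, 2.51, -0.76], [-2.18, 0.87, -3.47]]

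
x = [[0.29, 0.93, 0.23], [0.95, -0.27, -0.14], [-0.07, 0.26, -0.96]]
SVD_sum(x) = [[-0.24, 0.78, 0.11], [0.16, -0.52, -0.07], [-0.04, 0.13, 0.02]] + [[0.10,-0.01,0.27],  [0.07,-0.00,0.19],  [-0.32,0.02,-0.88]] + [[0.43,  0.16,  -0.15], [0.72,  0.26,  -0.25], [0.29,  0.1,  -0.1]]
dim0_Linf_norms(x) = [0.95, 0.93, 0.96]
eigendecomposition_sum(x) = [[(0.64-0j), (0.48+0j), 0.04+0.00j],[0.47-0.00j, 0.35+0.00j, (0.03+0j)],[(0.04-0j), (0.03+0j), 0.00+0.00j]] + [[(-0.17+0.04j), 0.23-0.08j, (0.09+0.28j)],[0.24-0.03j, (-0.31+0.08j), (-0.09-0.39j)],[(-0.06-0.29j), 0.11+0.38j, (-0.48+0.13j)]] + [[-0.17-0.04j, 0.23+0.08j, 0.09-0.28j], [0.24+0.03j, (-0.31-0.08j), -0.09+0.39j], [-0.06+0.29j, (0.11-0.38j), -0.48-0.13j]]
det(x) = 1.00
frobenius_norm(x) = 1.73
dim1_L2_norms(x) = [1.0, 1.0, 1.0]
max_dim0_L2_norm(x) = 1.0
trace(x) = -0.94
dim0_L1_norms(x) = [1.31, 1.46, 1.33]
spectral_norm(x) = 1.00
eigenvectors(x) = [[(-0.8+0j), (-0.02-0.42j), (-0.02+0.42j)], [-0.60+0.00j, -0.03+0.57j, -0.03-0.57j], [(-0.05+0j), 0.71+0.00j, 0.71-0.00j]]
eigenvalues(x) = [(1+0j), (-0.97+0.25j), (-0.97-0.25j)]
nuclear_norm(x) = 3.00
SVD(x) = [[-0.82, 0.29, -0.49],[0.55, 0.2, -0.81],[-0.14, -0.94, -0.32]] @ diag([1.0036133594615988, 0.9971800910371631, 0.9946819043037418]) @ [[0.29, -0.95, -0.13], [0.34, -0.03, 0.94], [-0.89, -0.32, 0.31]]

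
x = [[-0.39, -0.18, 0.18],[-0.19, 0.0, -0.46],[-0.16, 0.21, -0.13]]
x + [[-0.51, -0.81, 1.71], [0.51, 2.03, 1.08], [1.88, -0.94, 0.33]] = [[-0.9,-0.99,1.89], [0.32,2.03,0.62], [1.72,-0.73,0.2]]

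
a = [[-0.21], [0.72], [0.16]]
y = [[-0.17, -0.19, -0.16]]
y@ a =[[-0.13]]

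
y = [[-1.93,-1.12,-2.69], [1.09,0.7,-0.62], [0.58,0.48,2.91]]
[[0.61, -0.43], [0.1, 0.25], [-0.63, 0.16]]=y @ [[0.01, 0.11], [-0.06, 0.19], [-0.21, 0.0]]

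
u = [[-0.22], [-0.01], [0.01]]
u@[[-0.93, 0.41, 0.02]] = [[0.2, -0.09, -0.0], [0.01, -0.00, -0.00], [-0.01, 0.0, 0.0]]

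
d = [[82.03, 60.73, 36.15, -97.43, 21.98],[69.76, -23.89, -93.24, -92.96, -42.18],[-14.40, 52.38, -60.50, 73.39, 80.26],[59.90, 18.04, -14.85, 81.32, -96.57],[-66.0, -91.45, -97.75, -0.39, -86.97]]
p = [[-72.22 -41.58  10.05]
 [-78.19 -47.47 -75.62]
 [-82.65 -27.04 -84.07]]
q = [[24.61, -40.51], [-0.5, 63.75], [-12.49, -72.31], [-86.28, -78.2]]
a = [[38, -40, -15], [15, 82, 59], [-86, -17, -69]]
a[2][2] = -69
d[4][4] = -86.97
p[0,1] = -41.58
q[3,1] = -78.2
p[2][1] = -27.04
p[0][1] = -41.58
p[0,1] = -41.58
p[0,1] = -41.58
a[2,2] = -69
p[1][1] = -47.47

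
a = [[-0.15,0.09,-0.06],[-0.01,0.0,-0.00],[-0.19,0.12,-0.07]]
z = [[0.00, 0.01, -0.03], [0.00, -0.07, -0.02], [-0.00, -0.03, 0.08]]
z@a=[[0.01, -0.00, 0.0], [0.00, -0.0, 0.00], [-0.01, 0.01, -0.01]]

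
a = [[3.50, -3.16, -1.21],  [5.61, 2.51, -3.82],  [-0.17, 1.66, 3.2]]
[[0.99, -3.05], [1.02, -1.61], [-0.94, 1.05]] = a@[[0.09, -0.44], [-0.13, 0.45], [-0.22, 0.07]]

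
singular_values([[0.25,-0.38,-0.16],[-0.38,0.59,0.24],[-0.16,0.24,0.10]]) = [0.94, 0.01, 0.0]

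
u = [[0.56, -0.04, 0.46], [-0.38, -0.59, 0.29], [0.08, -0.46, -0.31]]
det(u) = 0.28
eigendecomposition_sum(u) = [[0.59+0.00j, -0.11-0.00j, (0.24+0j)], [(-0.15+0j), 0.03+0.00j, -0.06-0.00j], [0.12+0.00j, -0.02-0.00j, (0.05+0j)]] + [[(-0.01+0.04j), 0.03+0.12j, 0.11-0.06j], [(-0.11-0.02j), -0.31+0.12j, 0.18+0.26j], [(-0.02-0.12j), (-0.22-0.25j), -0.18+0.26j]] + [[(-0.01-0.04j),0.03-0.12j,0.11+0.06j], [-0.11+0.02j,-0.31-0.12j,0.18-0.26j], [(-0.02+0.12j),-0.22+0.25j,-0.18-0.26j]]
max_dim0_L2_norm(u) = 0.75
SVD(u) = [[0.47,-0.87,-0.18], [-0.78,-0.50,0.38], [-0.41,-0.04,-0.91]] @ diag([0.8306193495632725, 0.7008464911130968, 0.48619511723745884]) @ [[0.63, 0.76, 0.14], [-0.43, 0.49, -0.76], [-0.65, 0.42, 0.64]]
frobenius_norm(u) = 1.19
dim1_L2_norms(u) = [0.73, 0.76, 0.56]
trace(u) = -0.34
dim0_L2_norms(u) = [0.68, 0.75, 0.63]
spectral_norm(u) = 0.83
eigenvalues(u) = [(0.66+0j), (-0.5+0.42j), (-0.5-0.42j)]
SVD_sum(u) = [[0.25, 0.3, 0.05], [-0.41, -0.49, -0.09], [-0.22, -0.26, -0.05]] + [[0.26, -0.3, 0.46], [0.15, -0.17, 0.27], [0.01, -0.01, 0.02]] + [[0.06,-0.04,-0.05], [-0.12,0.08,0.12], [0.29,-0.19,-0.28]]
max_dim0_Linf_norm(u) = 0.59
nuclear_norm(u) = 2.02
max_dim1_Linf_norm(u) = 0.59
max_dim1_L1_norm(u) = 1.26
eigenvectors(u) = [[0.95+0.00j, 0.03-0.27j, (0.03+0.27j)], [(-0.24+0j), (0.68+0j), (0.68-0j)], [(0.19+0j), (0.24+0.64j), 0.24-0.64j]]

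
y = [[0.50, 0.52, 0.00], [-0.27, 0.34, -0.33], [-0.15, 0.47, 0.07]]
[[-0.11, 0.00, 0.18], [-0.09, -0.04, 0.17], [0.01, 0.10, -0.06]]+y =[[0.39,0.52,0.18], [-0.36,0.30,-0.16], [-0.14,0.57,0.01]]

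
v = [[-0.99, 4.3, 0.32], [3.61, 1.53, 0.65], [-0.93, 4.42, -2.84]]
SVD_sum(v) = [[-0.57, 3.89, -1.20],[-0.11, 0.71, -0.22],[-0.72, 4.86, -1.50]] + [[0.13, 0.03, 0.04],[3.62, 0.88, 1.13],[-0.64, -0.16, -0.2]] + [[-0.55, 0.37, 1.48], [0.10, -0.06, -0.26], [0.43, -0.29, -1.14]]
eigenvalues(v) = [4.68, -4.28, -2.7]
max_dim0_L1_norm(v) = 10.25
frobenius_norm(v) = 7.99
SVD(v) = [[-0.62, -0.04, -0.78],[-0.11, -0.98, 0.14],[-0.78, 0.17, 0.61]] @ diag([6.62719661565772, 3.954672296297523, 2.0677843326400627]) @ [[0.14, -0.95, 0.29], [-0.93, -0.23, -0.29], [0.34, -0.23, -0.91]]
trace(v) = -2.30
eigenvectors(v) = [[0.58,0.24,-0.17], [0.73,-0.25,-0.01], [0.36,0.94,0.99]]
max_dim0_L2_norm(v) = 6.35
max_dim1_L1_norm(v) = 8.19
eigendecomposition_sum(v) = [[1.48, 2.39, 0.27],  [1.88, 3.04, 0.34],  [0.92, 1.49, 0.17]] + [[-1.67, 1.45, -0.28],[1.76, -1.52, 0.30],[-6.45, 5.6, -1.09]] + [[-0.80, 0.47, 0.33], [-0.02, 0.01, 0.01], [4.6, -2.67, -1.91]]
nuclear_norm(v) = 12.65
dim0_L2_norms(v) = [3.86, 6.35, 2.93]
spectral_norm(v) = 6.63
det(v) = 54.19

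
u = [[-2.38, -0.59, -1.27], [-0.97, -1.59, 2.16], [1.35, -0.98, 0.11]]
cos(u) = [[0.05, -1.12, -1.12], [-2.03, 1.28, 1.74], [1.27, -0.74, 3.34]]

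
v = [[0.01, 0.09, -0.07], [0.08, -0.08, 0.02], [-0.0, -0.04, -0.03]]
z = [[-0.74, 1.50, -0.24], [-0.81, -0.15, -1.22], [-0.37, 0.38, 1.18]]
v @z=[[-0.05,  -0.03,  -0.19], [-0.00,  0.14,  0.1], [0.04,  -0.01,  0.01]]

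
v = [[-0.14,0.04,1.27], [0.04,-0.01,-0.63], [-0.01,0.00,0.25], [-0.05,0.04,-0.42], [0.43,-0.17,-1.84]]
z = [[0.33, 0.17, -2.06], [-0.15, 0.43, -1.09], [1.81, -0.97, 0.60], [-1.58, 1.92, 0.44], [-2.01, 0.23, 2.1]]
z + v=[[0.19, 0.21, -0.79], [-0.11, 0.42, -1.72], [1.80, -0.97, 0.85], [-1.63, 1.96, 0.02], [-1.58, 0.06, 0.26]]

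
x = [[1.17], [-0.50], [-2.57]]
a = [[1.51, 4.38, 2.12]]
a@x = [[-5.87]]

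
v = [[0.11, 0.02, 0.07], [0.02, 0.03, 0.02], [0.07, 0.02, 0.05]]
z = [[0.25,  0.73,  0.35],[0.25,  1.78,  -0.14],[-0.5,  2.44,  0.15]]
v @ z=[[-0.0, 0.29, 0.05], [0.00, 0.12, 0.01], [-0.00, 0.21, 0.03]]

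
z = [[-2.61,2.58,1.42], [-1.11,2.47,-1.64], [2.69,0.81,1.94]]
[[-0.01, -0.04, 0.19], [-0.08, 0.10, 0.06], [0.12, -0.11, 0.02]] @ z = [[0.58,0.03,0.42], [0.26,0.09,-0.16], [-0.14,0.05,0.39]]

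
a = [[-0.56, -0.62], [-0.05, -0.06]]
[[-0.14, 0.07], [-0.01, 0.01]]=a @ [[0.19, -0.06], [0.06, -0.06]]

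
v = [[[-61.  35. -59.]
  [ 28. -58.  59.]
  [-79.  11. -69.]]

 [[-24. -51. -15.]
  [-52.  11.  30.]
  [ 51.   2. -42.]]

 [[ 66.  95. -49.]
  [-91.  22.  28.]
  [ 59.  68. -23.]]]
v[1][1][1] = 11.0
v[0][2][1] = 11.0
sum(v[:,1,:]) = -23.0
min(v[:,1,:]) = -91.0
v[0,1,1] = -58.0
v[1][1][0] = -52.0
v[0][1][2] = 59.0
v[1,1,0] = -52.0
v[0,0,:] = [-61.0, 35.0, -59.0]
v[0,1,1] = -58.0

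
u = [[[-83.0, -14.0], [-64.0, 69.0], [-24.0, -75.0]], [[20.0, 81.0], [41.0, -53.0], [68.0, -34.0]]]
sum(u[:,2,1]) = -109.0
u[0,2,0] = -24.0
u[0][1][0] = -64.0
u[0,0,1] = -14.0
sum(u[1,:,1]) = -6.0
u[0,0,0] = -83.0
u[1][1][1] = -53.0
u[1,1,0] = 41.0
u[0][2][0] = -24.0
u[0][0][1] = -14.0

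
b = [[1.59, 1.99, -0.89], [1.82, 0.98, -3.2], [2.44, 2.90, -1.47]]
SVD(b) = [[-0.44, 0.36, -0.82],[-0.59, -0.81, -0.04],[-0.68, 0.47, 0.57]] @ diag([5.842362656755452, 2.0454066367275625, 0.026651029627926585]) @ [[-0.59, -0.59, 0.56],[0.12, 0.62, 0.77],[0.80, -0.52, 0.3]]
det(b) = -0.32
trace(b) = 1.10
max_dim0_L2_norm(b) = 3.65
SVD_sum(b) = [[1.52,1.52,-1.45], [2.01,2.01,-1.92], [2.32,2.31,-2.21]] + [[0.09,  0.46,  0.57], [-0.19,  -1.03,  -1.28], [0.11,  0.59,  0.74]] + [[-0.02, 0.01, -0.01], [-0.00, 0.0, -0.0], [0.01, -0.01, 0.00]]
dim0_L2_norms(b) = [3.43, 3.65, 3.63]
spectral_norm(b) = 5.84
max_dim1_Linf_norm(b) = 3.2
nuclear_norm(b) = 7.91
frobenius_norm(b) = 6.19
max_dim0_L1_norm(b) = 5.87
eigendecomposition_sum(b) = [[-0.08-0.00j, -0.00+0.00j, (0.05+0j)], [0.05+0.00j, 0.00-0.00j, (-0.04-0j)], [-0.03-0.00j, (-0+0j), (0.02+0j)]] + [[0.83-0.65j,  1.00-0.30j,  (-0.47+1.28j)], [(0.88+0.9j),  (0.49+1.14j),  (-1.58-0.38j)], [1.23-0.90j,  (1.45-0.38j),  (-0.74+1.82j)]] + [[(0.83+0.65j),  (1+0.3j),  -0.47-1.28j], [0.88-0.90j,  0.49-1.14j,  (-1.58+0.38j)], [(1.23+0.9j),  1.45+0.38j,  (-0.74-1.82j)]]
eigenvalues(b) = [(-0.06+0j), (0.58+2.31j), (0.58-2.31j)]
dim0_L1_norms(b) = [5.85, 5.87, 5.56]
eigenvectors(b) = [[-0.80+0.00j,(-0.47+0.02j),(-0.47-0.02j)],  [(0.53+0j),(-0.08-0.56j),-0.08+0.56j],  [(-0.28+0j),-0.68+0.00j,(-0.68-0j)]]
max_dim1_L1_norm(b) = 6.81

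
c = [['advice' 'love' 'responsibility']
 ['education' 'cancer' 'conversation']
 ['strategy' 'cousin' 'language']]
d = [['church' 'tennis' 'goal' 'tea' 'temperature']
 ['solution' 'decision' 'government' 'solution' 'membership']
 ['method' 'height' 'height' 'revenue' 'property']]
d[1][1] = 'decision'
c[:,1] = ['love', 'cancer', 'cousin']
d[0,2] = 'goal'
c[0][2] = 'responsibility'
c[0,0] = 'advice'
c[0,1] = 'love'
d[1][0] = 'solution'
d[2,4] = 'property'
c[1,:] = ['education', 'cancer', 'conversation']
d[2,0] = 'method'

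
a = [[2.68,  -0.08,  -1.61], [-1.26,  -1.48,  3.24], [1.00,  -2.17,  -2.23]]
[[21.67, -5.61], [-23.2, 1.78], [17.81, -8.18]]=a@[[4.79, -1.46], [-0.38, 2.12], [-5.47, 0.95]]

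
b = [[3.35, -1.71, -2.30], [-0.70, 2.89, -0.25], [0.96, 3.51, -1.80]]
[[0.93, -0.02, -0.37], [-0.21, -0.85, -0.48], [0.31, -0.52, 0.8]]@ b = [[2.77,-2.95,-1.47], [-0.57,-3.78,1.56], [2.17,0.78,-2.02]]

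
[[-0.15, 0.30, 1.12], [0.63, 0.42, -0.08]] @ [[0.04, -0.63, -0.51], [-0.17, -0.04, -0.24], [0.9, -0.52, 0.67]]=[[0.95,-0.50,0.75], [-0.12,-0.37,-0.48]]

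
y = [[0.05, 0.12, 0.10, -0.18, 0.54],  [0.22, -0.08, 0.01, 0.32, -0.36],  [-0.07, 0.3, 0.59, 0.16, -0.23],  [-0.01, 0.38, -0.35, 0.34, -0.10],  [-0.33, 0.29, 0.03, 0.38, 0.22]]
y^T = [[0.05, 0.22, -0.07, -0.01, -0.33],[0.12, -0.08, 0.30, 0.38, 0.29],[0.1, 0.01, 0.59, -0.35, 0.03],[-0.18, 0.32, 0.16, 0.34, 0.38],[0.54, -0.36, -0.23, -0.10, 0.22]]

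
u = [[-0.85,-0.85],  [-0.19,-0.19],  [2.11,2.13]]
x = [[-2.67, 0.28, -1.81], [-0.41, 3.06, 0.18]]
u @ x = [[2.62, -2.84, 1.39], [0.59, -0.63, 0.31], [-6.51, 7.11, -3.44]]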